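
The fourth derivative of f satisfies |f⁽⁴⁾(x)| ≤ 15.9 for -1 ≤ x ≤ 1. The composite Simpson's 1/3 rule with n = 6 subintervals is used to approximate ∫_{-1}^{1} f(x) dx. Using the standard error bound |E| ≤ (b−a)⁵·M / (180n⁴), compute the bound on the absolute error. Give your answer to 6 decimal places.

0.002181

|E| ≤ (2)⁵·15.9 / (180·6⁴) = 508.8/233280 = 0.002181.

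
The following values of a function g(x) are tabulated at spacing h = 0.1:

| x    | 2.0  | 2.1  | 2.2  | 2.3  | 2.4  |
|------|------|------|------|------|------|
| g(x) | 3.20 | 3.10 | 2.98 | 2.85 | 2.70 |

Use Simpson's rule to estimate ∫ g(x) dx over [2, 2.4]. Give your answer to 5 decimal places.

1.18867

h = 0.1, n = 4.
(h/3)·[y₀ + 4y₁ + 2y₂ + 4y₃ + y₄] = 0.033333·(35.66) = 1.18867.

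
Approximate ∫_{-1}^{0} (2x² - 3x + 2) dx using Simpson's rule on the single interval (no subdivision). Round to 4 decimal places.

4.1667

S = (b−a)/6 · [f(-1) + 4f(-0.5) + f(0)] = 0.166667·[7 + 4·4 + 2] = 4.1667.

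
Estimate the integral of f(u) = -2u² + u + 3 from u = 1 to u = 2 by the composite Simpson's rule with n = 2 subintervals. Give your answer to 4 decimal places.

-0.1667

h = (2 − 1)/2 = 0.5.
Nodes u₀,…,u₂ = 1, 1.5, 2.
f(u) = -2u² + u + 3: f₀=2, f₁=0, f₂=-3.
(h/3)·[f₀ + 4f₁ + f₂] = 0.166667·(-1) = -0.1667.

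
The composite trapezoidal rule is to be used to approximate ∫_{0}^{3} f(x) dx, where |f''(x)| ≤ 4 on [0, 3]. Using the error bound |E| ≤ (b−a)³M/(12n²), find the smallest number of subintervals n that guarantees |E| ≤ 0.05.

Need 108/(12n²) ≤ 0.05.
n² ≥ 108/(12·0.05) = 180 ⇒ n ≥ 13.4164, so the smallest n is 14.

14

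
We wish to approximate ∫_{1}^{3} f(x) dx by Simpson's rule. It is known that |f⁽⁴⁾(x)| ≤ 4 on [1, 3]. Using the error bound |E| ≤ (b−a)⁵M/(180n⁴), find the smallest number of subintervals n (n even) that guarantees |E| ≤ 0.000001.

30

Need 128/(180n⁴) ≤ 0.000001.
n⁴ ≥ 128/(180·0.000001) = 711111 ⇒ n ≥ 29.0392, so the smallest even n is 30. (n must be even for Simpson's rule.)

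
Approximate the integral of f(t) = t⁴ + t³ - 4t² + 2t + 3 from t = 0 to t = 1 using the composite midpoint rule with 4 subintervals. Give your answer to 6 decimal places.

h = (1 − 0)/4 = 0.25.
Midpoints m₁,…,m₄ = 0.125, 0.375, 0.625, 0.875.
f(m₁)=3.189697265625, f(m₂)=3.260009765625, f(m₃)=3.084228515625, f(m₄)=2.943603515625.
h·[f(m₁) + f(m₂) + f(m₃) + f(m₄)] = 0.25·(12.4775390625) = 3.119385.

3.119385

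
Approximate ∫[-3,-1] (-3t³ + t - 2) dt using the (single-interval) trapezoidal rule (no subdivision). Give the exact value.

T = (b−a)/2 · [f(-3) + f(-1)] = 1·[76 + 0] = 76.

76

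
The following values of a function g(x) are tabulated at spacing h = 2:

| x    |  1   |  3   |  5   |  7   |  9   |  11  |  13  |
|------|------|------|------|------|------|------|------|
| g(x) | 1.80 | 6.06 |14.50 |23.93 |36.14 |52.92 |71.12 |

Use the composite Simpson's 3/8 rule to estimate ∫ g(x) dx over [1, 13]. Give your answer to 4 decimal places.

337.2300

h = 2, n = 6.
(3h/8)·[y₀ + 3y₁ + 3y₂ + 2y₃ + 3y₄ + 3y₅ + y₆] = 0.75·(449.64) = 337.2300.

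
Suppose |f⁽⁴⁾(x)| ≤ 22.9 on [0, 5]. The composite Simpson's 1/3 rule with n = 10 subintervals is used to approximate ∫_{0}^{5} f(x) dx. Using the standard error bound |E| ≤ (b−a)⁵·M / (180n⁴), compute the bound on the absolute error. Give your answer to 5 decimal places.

|E| ≤ (5)⁵·22.9 / (180·10⁴) = 71562.5/1800000 = 0.03976.

0.03976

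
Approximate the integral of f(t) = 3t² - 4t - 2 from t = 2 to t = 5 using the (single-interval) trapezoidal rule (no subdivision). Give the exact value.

82.5

T = (b−a)/2 · [f(2) + f(5)] = 1.5·[2 + 53] = 82.5.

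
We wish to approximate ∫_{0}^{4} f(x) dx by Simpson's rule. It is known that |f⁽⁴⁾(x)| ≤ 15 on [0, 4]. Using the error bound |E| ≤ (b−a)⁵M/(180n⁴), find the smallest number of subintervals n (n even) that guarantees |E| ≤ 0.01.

Need 15360/(180n⁴) ≤ 0.01.
n⁴ ≥ 15360/(180·0.01) = 8533.33 ⇒ n ≥ 9.6112, so the smallest even n is 10. (n must be even for Simpson's rule.)

10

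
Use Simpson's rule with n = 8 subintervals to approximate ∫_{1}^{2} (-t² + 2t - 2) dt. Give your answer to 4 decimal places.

-1.3333

h = (2 − 1)/8 = 0.125.
Nodes t₀,…,t₈ = 1, 1.125, 1.25, 1.375, 1.5, 1.625, 1.75, 1.875, 2.
f(t) = -t² + 2t - 2: f₀=-1, f₁=-1.015625, f₂=-1.0625, f₃=-1.140625, f₄=-1.25, f₅=-1.390625, f₆=-1.5625, f₇=-1.765625, f₈=-2.
(h/3)·[f₀ + 4f₁ + 2f₂ + 4f₃ + 2f₄ + 4f₅ + 2f₆ + 4f₇ + f₈] = 0.041667·(-32) = -1.3333.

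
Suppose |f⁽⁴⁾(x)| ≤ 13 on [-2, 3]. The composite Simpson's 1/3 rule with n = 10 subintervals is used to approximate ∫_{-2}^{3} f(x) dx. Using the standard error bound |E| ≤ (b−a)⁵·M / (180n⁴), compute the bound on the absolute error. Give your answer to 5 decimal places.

0.02257

|E| ≤ (5)⁵·13 / (180·10⁴) = 40625/1800000 = 0.02257.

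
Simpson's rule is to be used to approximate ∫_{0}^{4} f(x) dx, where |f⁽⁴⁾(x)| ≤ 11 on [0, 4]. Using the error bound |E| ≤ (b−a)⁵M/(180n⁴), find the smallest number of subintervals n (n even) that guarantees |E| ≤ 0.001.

16

Need 11264/(180n⁴) ≤ 0.001.
n⁴ ≥ 11264/(180·0.001) = 62577.8 ⇒ n ≥ 15.8163, so the smallest even n is 16. (n must be even for Simpson's rule.)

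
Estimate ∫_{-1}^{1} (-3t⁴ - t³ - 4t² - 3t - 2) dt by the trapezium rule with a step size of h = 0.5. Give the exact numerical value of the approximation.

-8.6875

h = (1 − (-1))/4 = 0.5.
Nodes t₀,…,t₄ = -1, -0.5, 0, 0.5, 1.
f(t) = -3t⁴ - t³ - 4t² - 3t - 2: f₀=-5, f₁=-1.5625, f₂=-2, f₃=-4.8125, f₄=-13.
(h/2)·[f₀ + 2f₁ + 2f₂ + 2f₃ + f₄] = 0.25·(-34.75) = -8.6875.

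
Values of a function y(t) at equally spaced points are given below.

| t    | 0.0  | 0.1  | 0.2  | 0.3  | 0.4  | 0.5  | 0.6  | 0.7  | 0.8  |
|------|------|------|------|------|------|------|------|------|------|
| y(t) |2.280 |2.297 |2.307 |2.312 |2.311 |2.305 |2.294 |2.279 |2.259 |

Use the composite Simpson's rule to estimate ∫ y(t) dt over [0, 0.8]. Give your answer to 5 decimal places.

1.83783

h = 0.1, n = 8.
(h/3)·[y₀ + 4y₁ + 2y₂ + 4y₃ + 2y₄ + 4y₅ + 2y₆ + 4y₇ + y₈] = 0.033333·(55.135) = 1.83783.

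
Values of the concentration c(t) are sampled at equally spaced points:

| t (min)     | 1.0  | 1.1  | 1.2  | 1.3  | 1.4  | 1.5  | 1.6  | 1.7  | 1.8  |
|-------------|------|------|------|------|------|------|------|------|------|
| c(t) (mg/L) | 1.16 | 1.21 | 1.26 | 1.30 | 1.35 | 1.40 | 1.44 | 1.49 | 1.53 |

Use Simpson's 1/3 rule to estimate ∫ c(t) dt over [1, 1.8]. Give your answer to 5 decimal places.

1.07967

h = 0.1, n = 8.
(h/3)·[y₀ + 4y₁ + 2y₂ + 4y₃ + 2y₄ + 4y₅ + 2y₆ + 4y₇ + y₈] = 0.033333·(32.39) = 1.07967.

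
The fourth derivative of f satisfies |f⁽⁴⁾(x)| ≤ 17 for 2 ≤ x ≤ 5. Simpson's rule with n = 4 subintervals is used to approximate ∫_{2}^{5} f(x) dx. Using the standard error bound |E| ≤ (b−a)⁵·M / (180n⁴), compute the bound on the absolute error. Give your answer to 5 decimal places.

0.08965

|E| ≤ (3)⁵·17 / (180·4⁴) = 4131/46080 = 0.08965.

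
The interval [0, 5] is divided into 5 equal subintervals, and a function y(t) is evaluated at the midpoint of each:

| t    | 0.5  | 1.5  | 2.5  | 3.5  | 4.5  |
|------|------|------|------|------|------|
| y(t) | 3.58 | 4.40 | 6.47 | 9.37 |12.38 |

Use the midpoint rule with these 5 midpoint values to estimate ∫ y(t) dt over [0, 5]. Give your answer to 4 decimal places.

h = 1, n = 5.
h·[y(m₁) + y(m₂) + y(m₃) + y(m₄) + y(m₅)] = 1·(36.20) = 36.2000.

36.2000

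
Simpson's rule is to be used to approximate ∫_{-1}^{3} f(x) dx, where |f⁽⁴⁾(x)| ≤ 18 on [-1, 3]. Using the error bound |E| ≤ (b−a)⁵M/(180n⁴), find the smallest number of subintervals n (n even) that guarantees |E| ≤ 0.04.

8

Need 18432/(180n⁴) ≤ 0.04.
n⁴ ≥ 18432/(180·0.04) = 2560 ⇒ n ≥ 7.1131, so the smallest even n is 8. (n must be even for Simpson's rule.)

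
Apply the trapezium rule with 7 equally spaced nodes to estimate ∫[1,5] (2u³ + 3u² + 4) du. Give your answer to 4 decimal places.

458.2222

h = (5 − 1)/6 = 0.666667.
Nodes u₀,…,u₆ = 1, 1.666667, 2.333333, 3, 3.666667, 4.333333, 5.
f(u) = 2u³ + 3u² + 4: f₀=9, f₁=21.592593, f₂=45.740741, f₃=85, f₄=142.925926, f₅=223.074074, f₆=329.
(h/2)·[f₀ + 2f₁ + 2f₂ + 2f₃ + 2f₄ + 2f₅ + f₆] = 0.333333·(1374.666667) = 458.2222.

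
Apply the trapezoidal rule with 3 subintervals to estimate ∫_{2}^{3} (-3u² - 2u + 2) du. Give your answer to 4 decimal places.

-22.0556

h = (3 − 2)/3 = 0.333333.
Nodes u₀,…,u₃ = 2, 2.333333, 2.666667, 3.
f(u) = -3u² - 2u + 2: f₀=-14, f₁=-19, f₂=-24.666667, f₃=-31.
(h/2)·[f₀ + 2f₁ + 2f₂ + f₃] = 0.166667·(-132.333333) = -22.0556.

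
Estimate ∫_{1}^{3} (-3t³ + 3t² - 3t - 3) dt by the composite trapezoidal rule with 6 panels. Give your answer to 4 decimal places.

h = (3 − 1)/6 = 0.333333.
Nodes t₀,…,t₆ = 1, 1.333333, 1.666667, 2, 2.333333, 2.666667, 3.
f(t) = -3t³ + 3t² - 3t - 3: f₀=-6, f₁=-8.777778, f₂=-13.555556, f₃=-21, f₄=-31.777778, f₅=-46.555556, f₆=-66.
(h/2)·[f₀ + 2f₁ + 2f₂ + 2f₃ + 2f₄ + 2f₅ + f₆] = 0.166667·(-315.333333) = -52.5556.

-52.5556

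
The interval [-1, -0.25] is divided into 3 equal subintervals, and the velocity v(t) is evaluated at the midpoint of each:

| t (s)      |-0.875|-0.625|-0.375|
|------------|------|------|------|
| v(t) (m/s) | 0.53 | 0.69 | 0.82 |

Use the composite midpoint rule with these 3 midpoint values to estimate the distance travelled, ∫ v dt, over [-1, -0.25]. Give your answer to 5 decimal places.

h = 0.25, n = 3.
h·[y(m₁) + y(m₂) + y(m₃)] = 0.25·(2.04) = 0.51000.

0.51000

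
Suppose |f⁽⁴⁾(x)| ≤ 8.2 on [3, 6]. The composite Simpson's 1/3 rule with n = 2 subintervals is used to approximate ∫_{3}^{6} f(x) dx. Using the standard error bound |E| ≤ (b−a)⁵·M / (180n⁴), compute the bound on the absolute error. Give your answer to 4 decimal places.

0.6919

|E| ≤ (3)⁵·8.2 / (180·2⁴) = 1992.6/2880 = 0.6919.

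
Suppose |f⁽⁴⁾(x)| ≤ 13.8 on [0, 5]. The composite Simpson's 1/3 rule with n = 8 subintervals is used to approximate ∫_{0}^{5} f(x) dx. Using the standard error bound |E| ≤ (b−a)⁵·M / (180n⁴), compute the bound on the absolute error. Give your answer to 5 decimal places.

|E| ≤ (5)⁵·13.8 / (180·8⁴) = 43125/737280 = 0.05849.

0.05849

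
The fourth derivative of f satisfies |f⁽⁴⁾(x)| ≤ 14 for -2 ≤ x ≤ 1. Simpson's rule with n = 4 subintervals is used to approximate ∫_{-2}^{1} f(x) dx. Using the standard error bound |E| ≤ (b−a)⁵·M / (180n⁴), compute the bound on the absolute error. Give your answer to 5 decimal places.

|E| ≤ (3)⁵·14 / (180·4⁴) = 3402/46080 = 0.07383.

0.07383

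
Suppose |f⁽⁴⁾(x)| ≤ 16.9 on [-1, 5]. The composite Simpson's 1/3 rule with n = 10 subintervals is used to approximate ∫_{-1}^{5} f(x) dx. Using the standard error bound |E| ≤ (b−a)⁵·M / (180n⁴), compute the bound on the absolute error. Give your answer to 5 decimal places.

0.07301

|E| ≤ (6)⁵·16.9 / (180·10⁴) = 131414.4/1800000 = 0.07301.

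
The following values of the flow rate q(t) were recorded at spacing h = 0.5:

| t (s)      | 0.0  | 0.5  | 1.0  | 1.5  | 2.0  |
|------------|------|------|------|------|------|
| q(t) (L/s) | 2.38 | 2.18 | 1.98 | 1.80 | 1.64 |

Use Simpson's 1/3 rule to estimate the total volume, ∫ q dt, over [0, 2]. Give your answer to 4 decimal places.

3.9833

h = 0.5, n = 4.
(h/3)·[y₀ + 4y₁ + 2y₂ + 4y₃ + y₄] = 0.166667·(23.90) = 3.9833.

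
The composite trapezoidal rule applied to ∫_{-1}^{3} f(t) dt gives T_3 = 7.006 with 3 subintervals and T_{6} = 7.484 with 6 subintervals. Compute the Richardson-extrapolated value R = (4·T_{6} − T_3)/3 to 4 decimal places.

7.6433

R = (4·T_{6} − T_3) / 3 = (4·7.484 − 7.006)/3 = (22.930)/3 = 7.6433.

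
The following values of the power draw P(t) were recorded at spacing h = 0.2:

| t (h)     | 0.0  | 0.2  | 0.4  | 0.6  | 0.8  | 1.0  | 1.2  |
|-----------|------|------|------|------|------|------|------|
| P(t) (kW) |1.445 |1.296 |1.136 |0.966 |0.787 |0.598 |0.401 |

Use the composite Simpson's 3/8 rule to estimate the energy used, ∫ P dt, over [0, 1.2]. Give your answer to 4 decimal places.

h = 0.2, n = 6.
(3h/8)·[y₀ + 3y₁ + 3y₂ + 2y₃ + 3y₄ + 3y₅ + y₆] = 0.075·(15.229) = 1.1422.

1.1422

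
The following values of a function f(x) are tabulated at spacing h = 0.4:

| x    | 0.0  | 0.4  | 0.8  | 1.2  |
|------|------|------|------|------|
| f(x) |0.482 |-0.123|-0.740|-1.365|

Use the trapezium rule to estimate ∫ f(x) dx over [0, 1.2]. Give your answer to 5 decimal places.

h = 0.4, n = 3.
(h/2)·[y₀ + 2y₁ + 2y₂ + y₃] = 0.2·(-2.609) = -0.52180.

-0.52180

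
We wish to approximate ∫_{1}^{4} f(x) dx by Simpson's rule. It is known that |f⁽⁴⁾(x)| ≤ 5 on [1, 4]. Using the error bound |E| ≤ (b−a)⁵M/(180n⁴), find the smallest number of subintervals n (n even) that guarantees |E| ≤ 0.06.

4

Need 1215/(180n⁴) ≤ 0.06.
n⁴ ≥ 1215/(180·0.06) = 112.5 ⇒ n ≥ 3.2568, so the smallest even n is 4. (n must be even for Simpson's rule.)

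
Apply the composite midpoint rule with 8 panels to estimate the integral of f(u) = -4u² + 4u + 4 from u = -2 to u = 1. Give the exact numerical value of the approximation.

h = (1 − (-2))/8 = 0.375.
Midpoints m₁,…,m₈ = -1.8125, -1.4375, -1.0625, -0.6875, -0.3125, 0.0625, 0.4375, 0.8125.
f(m₁)=-16.390625, f(m₂)=-10.015625, f(m₃)=-4.765625, f(m₄)=-0.640625, f(m₅)=2.359375, f(m₆)=4.234375, f(m₇)=4.984375, f(m₈)=4.609375.
h·[f(m₁) + f(m₂) + f(m₃) + f(m₄) + f(m₅) + f(m₆) + f(m₇) + f(m₈)] = 0.375·(-15.625) = -5.859375.

-5.859375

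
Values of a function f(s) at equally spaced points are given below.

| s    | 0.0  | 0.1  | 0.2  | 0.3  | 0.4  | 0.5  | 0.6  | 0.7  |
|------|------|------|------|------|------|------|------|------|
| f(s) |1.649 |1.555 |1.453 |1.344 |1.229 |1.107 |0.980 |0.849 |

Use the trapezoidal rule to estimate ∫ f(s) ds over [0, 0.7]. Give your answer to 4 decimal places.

0.8917

h = 0.1, n = 7.
(h/2)·[y₀ + 2y₁ + 2y₂ + 2y₃ + 2y₄ + 2y₅ + 2y₆ + y₇] = 0.05·(17.834) = 0.8917.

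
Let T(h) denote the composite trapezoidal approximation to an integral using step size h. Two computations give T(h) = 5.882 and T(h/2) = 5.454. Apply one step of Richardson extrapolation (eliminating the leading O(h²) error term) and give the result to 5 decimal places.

5.31133

R = (4·T(h/2) − T(h)) / 3 = (4·5.454 − 5.882)/3 = (15.934)/3 = 5.31133.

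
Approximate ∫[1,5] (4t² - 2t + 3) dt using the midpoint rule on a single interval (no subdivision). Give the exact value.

M = (b−a)·f(3) = 4·(33) = 132.

132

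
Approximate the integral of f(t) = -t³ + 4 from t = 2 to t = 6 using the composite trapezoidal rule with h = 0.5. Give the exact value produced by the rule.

-306

h = (6 − 2)/8 = 0.5.
Nodes t₀,…,t₈ = 2, 2.5, 3, 3.5, 4, 4.5, 5, 5.5, 6.
f(t) = -t³ + 4: f₀=-4, f₁=-11.625, f₂=-23, f₃=-38.875, f₄=-60, f₅=-87.125, f₆=-121, f₇=-162.375, f₈=-212.
(h/2)·[f₀ + 2f₁ + 2f₂ + 2f₃ + 2f₄ + 2f₅ + 2f₆ + 2f₇ + f₈] = 0.25·(-1224) = -306.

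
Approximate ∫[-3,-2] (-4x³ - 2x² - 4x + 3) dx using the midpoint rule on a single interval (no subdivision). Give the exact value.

M = (b−a)·f(-2.5) = 1·(63) = 63.

63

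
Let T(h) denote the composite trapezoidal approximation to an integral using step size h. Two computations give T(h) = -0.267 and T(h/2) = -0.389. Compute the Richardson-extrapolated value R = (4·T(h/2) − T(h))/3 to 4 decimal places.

R = (4·T(h/2) − T(h)) / 3 = (4·(-0.389) − (-0.267))/3 = (-1.289)/3 = -0.4297.

-0.4297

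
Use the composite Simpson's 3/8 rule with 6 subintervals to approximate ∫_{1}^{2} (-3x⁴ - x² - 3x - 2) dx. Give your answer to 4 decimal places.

-27.4340

h = (2 − 1)/6 = 0.166667.
Nodes x₀,…,x₆ = 1, 1.166667, 1.333333, 1.5, 1.666667, 1.833333, 2.
f(x) = -3x⁴ - x² - 3x - 2: f₀=-9, f₁=-12.418981, f₂=-17.259259, f₃=-23.9375, f₄=-32.925926, f₅=-44.752315, f₆=-60.
(3h/8)·[f₀ + 3f₁ + 3f₂ + 2f₃ + 3f₄ + 3f₅ + f₆] = 0.0625·(-438.944444) = -27.4340.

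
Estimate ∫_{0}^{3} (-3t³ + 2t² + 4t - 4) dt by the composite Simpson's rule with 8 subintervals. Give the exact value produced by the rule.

-36.75

h = (3 − 0)/8 = 0.375.
Nodes t₀,…,t₈ = 0, 0.375, 0.75, 1.125, 1.5, 1.875, 2.25, 2.625, 3.
f(t) = -3t³ + 2t² + 4t - 4: f₀=-4, f₁=-2.376953125, f₂=-1.140625, f₃=-1.240234375, f₄=-3.625, f₅=-9.244140625, f₆=-19.046875, f₇=-33.982421875, f₈=-55.
(h/3)·[f₀ + 4f₁ + 2f₂ + 4f₃ + 2f₄ + 4f₅ + 2f₆ + 4f₇ + f₈] = 0.125·(-294) = -36.75.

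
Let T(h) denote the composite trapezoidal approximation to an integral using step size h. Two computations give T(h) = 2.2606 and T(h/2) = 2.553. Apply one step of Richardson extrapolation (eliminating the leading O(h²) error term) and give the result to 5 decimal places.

2.65047

R = (4·T(h/2) − T(h)) / 3 = (4·2.553 − 2.2606)/3 = (7.9514)/3 = 2.65047.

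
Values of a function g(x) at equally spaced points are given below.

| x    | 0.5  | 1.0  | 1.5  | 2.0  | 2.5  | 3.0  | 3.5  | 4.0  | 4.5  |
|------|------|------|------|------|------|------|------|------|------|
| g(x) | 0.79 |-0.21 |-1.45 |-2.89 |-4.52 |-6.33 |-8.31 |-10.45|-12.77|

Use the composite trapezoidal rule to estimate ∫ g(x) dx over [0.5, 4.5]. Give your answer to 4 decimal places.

h = 0.5, n = 8.
(h/2)·[y₀ + 2y₁ + 2y₂ + 2y₃ + 2y₄ + 2y₅ + 2y₆ + 2y₇ + y₈] = 0.25·(-80.30) = -20.0750.

-20.0750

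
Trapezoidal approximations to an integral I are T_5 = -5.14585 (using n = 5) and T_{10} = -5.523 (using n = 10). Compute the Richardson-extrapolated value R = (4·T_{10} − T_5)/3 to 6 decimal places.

-5.648717

R = (4·T_{10} − T_5) / 3 = (4·(-5.523) − (-5.14585))/3 = (-16.94615)/3 = -5.648717.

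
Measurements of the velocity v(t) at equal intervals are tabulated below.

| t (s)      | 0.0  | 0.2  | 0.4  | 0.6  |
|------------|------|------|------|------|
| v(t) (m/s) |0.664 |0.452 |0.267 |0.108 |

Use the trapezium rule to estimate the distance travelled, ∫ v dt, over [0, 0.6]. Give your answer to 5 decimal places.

h = 0.2, n = 3.
(h/2)·[y₀ + 2y₁ + 2y₂ + y₃] = 0.1·(2.210) = 0.22100.

0.22100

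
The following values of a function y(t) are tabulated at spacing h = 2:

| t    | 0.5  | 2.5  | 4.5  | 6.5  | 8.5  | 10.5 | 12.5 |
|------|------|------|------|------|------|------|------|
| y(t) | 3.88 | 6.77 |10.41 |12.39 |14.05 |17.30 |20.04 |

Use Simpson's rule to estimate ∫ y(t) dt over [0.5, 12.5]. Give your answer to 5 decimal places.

h = 2, n = 6.
(h/3)·[y₀ + 4y₁ + 2y₂ + 4y₃ + 2y₄ + 4y₅ + y₆] = 0.666667·(218.68) = 145.78667.

145.78667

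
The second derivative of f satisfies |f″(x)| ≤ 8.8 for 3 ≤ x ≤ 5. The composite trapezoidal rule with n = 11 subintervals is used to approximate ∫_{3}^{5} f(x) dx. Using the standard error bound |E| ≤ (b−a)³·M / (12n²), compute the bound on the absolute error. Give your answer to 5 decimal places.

|E| ≤ (2)³·8.8 / (12·11²) = 70.4/1452 = 0.04848.

0.04848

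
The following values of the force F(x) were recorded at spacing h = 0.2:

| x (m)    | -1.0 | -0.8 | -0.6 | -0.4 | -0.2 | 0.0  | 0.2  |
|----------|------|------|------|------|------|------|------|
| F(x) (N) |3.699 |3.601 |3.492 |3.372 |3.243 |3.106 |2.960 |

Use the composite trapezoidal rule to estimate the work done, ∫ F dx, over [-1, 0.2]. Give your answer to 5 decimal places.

4.02870

h = 0.2, n = 6.
(h/2)·[y₀ + 2y₁ + 2y₂ + 2y₃ + 2y₄ + 2y₅ + y₆] = 0.1·(40.287) = 4.02870.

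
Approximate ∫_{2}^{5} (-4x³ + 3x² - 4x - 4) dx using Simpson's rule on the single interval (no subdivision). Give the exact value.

S = (b−a)/6 · [f(2) + 4f(3.5) + f(5)] = 0.5·[(-32) + 4·(-152.75) + (-449)] = -546.

-546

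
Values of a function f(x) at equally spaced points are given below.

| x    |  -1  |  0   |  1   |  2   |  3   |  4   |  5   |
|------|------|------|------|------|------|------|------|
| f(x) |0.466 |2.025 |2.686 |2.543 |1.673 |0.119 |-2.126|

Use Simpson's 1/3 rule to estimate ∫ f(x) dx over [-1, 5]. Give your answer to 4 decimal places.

8.6020

h = 1, n = 6.
(h/3)·[y₀ + 4y₁ + 2y₂ + 4y₃ + 2y₄ + 4y₅ + y₆] = 0.333333·(25.806) = 8.6020.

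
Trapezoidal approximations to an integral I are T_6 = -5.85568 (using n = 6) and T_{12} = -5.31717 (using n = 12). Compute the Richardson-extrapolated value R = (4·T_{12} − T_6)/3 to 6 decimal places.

-5.137667

R = (4·T_{12} − T_6) / 3 = (4·(-5.31717) − (-5.85568))/3 = (-15.41300)/3 = -5.137667.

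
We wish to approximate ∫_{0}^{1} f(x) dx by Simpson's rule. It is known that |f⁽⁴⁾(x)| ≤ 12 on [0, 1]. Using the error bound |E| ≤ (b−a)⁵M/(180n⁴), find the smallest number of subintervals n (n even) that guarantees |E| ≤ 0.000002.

Need 12/(180n⁴) ≤ 0.000002.
n⁴ ≥ 12/(180·0.000002) = 33333.3 ⇒ n ≥ 13.5120, so the smallest even n is 14. (n must be even for Simpson's rule.)

14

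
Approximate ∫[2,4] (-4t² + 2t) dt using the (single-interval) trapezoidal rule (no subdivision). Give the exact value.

T = (b−a)/2 · [f(2) + f(4)] = 1·[(-12) + (-56)] = -68.

-68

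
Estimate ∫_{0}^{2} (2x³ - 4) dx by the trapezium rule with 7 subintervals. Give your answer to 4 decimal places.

0.1633

h = (2 − 0)/7 = 0.285714.
Nodes x₀,…,x₇ = 0, 0.285714, 0.571429, 0.857143, 1.142857, 1.428571, 1.714286, 2.
f(x) = 2x³ - 4: f₀=-4, f₁=-3.953353, f₂=-3.626822, f₃=-2.740525, f₄=-1.014577, f₅=1.830904, f₆=6.075802, f₇=12.
(h/2)·[f₀ + 2f₁ + 2f₂ + 2f₃ + 2f₄ + 2f₅ + 2f₆ + f₇] = 0.142857·(1.142857) = 0.1633.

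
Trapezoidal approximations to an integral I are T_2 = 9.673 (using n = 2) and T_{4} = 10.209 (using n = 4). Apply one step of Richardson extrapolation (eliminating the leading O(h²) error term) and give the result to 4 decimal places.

10.3877

R = (4·T_{4} − T_2) / 3 = (4·10.209 − 9.673)/3 = (31.163)/3 = 10.3877.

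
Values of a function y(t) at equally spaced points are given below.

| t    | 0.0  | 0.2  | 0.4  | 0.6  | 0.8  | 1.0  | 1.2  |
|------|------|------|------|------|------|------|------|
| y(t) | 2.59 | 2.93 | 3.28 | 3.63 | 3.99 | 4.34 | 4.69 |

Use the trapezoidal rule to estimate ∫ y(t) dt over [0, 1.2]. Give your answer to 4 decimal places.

h = 0.2, n = 6.
(h/2)·[y₀ + 2y₁ + 2y₂ + 2y₃ + 2y₄ + 2y₅ + y₆] = 0.1·(43.62) = 4.3620.

4.3620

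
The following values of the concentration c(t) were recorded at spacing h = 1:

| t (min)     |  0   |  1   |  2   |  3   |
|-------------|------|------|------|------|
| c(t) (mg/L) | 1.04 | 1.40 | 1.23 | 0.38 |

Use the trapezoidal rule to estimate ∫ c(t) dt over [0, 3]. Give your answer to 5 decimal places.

h = 1, n = 3.
(h/2)·[y₀ + 2y₁ + 2y₂ + y₃] = 0.5·(6.68) = 3.34000.

3.34000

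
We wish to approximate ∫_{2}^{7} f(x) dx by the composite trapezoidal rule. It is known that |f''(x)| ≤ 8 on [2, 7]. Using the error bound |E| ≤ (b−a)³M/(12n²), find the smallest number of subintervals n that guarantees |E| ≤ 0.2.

21

Need 1000/(12n²) ≤ 0.2.
n² ≥ 1000/(12·0.2) = 416.667 ⇒ n ≥ 20.4124, so the smallest n is 21.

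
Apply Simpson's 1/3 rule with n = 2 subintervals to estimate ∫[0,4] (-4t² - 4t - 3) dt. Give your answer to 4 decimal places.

h = (4 − 0)/2 = 2.
Nodes t₀,…,t₂ = 0, 2, 4.
f(t) = -4t² - 4t - 3: f₀=-3, f₁=-27, f₂=-83.
(h/3)·[f₀ + 4f₁ + f₂] = 0.666667·(-194) = -129.3333.

-129.3333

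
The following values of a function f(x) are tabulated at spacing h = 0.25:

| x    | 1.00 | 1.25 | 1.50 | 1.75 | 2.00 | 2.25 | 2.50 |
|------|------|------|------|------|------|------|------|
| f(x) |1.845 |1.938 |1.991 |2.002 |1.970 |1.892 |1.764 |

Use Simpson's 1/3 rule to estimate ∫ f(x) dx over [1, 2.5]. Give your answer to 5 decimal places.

h = 0.25, n = 6.
(h/3)·[y₀ + 4y₁ + 2y₂ + 4y₃ + 2y₄ + 4y₅ + y₆] = 0.083333·(34.859) = 2.90492.

2.90492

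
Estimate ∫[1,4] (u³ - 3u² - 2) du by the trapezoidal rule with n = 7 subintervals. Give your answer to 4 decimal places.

-4.8367

h = (4 − 1)/7 = 0.428571.
Nodes u₀,…,u₇ = 1, 1.428571, 1.857143, 2.285714, 2.714286, 3.142857, 3.571429, 4.
f(u) = u³ - 3u² - 2: f₀=-4, f₁=-5.206997, f₂=-5.941691, f₃=-5.731778, f₄=-4.104956, f₅=-0.588921, f₆=5.288630, f₇=14.
(h/2)·[f₀ + 2f₁ + 2f₂ + 2f₃ + 2f₄ + 2f₅ + 2f₆ + f₇] = 0.214286·(-22.571429) = -4.8367.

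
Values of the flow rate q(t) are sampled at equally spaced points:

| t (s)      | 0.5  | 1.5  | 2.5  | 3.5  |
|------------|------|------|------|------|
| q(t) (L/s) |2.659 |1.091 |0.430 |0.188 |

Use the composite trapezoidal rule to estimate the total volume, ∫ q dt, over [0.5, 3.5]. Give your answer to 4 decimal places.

2.9445

h = 1, n = 3.
(h/2)·[y₀ + 2y₁ + 2y₂ + y₃] = 0.5·(5.889) = 2.9445.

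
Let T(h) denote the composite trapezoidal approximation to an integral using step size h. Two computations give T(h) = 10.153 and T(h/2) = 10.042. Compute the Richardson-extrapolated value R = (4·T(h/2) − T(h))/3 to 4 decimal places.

10.0050

R = (4·T(h/2) − T(h)) / 3 = (4·10.042 − 10.153)/3 = (30.015)/3 = 10.0050.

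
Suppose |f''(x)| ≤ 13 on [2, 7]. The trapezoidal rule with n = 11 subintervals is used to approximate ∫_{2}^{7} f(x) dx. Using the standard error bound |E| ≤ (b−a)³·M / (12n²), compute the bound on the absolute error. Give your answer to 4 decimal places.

1.1191

|E| ≤ (5)³·13 / (12·11²) = 1625/1452 = 1.1191.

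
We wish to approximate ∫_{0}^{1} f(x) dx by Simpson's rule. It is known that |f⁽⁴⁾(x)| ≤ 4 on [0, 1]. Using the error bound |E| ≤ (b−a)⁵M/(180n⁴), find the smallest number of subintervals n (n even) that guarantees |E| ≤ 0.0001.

4

Need 4/(180n⁴) ≤ 0.0001.
n⁴ ≥ 4/(180·0.0001) = 222.222 ⇒ n ≥ 3.8610, so the smallest even n is 4. (n must be even for Simpson's rule.)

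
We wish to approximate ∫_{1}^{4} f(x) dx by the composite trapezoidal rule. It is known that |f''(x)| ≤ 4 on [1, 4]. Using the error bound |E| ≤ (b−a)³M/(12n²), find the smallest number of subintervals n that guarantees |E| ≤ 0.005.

Need 108/(12n²) ≤ 0.005.
n² ≥ 108/(12·0.005) = 1800 ⇒ n ≥ 42.4264, so the smallest n is 43.

43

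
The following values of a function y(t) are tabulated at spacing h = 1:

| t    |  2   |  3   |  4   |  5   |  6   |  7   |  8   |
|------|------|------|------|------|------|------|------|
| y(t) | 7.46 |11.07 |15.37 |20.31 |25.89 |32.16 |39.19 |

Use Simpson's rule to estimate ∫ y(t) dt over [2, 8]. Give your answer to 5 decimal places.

127.77667

h = 1, n = 6.
(h/3)·[y₀ + 4y₁ + 2y₂ + 4y₃ + 2y₄ + 4y₅ + y₆] = 0.333333·(383.33) = 127.77667.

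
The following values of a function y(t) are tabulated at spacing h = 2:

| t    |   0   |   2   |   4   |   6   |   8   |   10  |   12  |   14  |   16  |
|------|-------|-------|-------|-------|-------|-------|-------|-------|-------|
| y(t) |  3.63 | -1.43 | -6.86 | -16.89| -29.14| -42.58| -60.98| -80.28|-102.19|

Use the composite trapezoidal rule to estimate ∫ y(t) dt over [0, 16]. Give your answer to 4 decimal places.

-574.8800

h = 2, n = 8.
(h/2)·[y₀ + 2y₁ + 2y₂ + 2y₃ + 2y₄ + 2y₅ + 2y₆ + 2y₇ + y₈] = 1·(-574.88) = -574.8800.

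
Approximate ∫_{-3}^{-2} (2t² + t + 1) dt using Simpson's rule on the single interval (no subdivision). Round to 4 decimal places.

11.1667

S = (b−a)/6 · [f(-3) + 4f(-2.5) + f(-2)] = 0.166667·[16 + 4·11 + 7] = 11.1667.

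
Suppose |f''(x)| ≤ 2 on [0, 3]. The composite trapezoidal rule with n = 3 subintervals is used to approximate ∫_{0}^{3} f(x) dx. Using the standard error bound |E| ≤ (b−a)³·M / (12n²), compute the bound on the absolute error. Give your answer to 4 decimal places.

0.5000

|E| ≤ (3)³·2 / (12·3²) = 54/108 = 0.5000.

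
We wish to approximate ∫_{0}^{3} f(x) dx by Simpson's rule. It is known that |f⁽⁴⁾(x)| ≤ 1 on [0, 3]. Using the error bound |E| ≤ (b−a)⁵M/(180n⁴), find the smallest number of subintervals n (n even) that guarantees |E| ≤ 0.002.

Need 243/(180n⁴) ≤ 0.002.
n⁴ ≥ 243/(180·0.002) = 675 ⇒ n ≥ 5.0971, so the smallest even n is 6. (n must be even for Simpson's rule.)

6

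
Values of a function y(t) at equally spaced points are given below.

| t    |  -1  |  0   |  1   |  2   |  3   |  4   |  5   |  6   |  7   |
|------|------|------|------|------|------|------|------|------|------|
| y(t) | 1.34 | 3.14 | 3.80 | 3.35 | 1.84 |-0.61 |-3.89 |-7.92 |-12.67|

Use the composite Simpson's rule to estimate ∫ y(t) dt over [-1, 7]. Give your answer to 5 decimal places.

h = 1, n = 8.
(h/3)·[y₀ + 4y₁ + 2y₂ + 4y₃ + 2y₄ + 4y₅ + 2y₆ + 4y₇ + y₈] = 0.333333·(-15.99) = -5.33000.

-5.33000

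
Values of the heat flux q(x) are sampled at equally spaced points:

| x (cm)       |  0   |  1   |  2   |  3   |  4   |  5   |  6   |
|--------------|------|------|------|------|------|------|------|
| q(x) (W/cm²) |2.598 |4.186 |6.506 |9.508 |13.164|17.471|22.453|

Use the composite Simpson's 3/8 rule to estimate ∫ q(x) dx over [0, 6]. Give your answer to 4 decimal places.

63.0180

h = 1, n = 6.
(3h/8)·[y₀ + 3y₁ + 3y₂ + 2y₃ + 3y₄ + 3y₅ + y₆] = 0.375·(168.048) = 63.0180.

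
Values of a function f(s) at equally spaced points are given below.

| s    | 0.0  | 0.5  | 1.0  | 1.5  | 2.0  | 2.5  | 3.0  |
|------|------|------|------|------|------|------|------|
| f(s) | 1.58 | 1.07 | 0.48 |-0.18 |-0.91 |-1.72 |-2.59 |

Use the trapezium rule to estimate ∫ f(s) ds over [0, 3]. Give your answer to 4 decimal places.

h = 0.5, n = 6.
(h/2)·[y₀ + 2y₁ + 2y₂ + 2y₃ + 2y₄ + 2y₅ + y₆] = 0.25·(-3.53) = -0.8825.

-0.8825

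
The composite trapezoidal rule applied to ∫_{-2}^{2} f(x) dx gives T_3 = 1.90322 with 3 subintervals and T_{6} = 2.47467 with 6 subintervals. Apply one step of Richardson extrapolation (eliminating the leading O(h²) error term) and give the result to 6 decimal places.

R = (4·T_{6} − T_3) / 3 = (4·2.47467 − 1.90322)/3 = (7.99546)/3 = 2.665153.

2.665153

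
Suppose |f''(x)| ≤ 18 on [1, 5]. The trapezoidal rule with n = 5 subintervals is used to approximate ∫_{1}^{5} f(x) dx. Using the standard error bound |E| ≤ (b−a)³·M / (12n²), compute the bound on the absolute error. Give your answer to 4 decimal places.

3.8400

|E| ≤ (4)³·18 / (12·5²) = 1152/300 = 3.8400.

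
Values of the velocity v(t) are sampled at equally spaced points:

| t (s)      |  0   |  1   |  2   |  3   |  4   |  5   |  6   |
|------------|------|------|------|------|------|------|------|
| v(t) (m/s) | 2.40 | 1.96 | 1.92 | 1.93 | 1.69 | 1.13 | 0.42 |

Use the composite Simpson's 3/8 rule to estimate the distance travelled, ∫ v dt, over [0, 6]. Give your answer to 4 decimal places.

10.0425

h = 1, n = 6.
(3h/8)·[y₀ + 3y₁ + 3y₂ + 2y₃ + 3y₄ + 3y₅ + y₆] = 0.375·(26.78) = 10.0425.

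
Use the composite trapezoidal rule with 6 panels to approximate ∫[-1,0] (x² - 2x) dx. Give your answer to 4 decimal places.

h = (0 − (-1))/6 = 0.166667.
Nodes x₀,…,x₆ = -1, -0.833333, -0.666667, -0.5, -0.333333, -0.166667, 0.
f(x) = x² - 2x: f₀=3, f₁=2.361111, f₂=1.777778, f₃=1.25, f₄=0.777778, f₅=0.361111, f₆=0.
(h/2)·[f₀ + 2f₁ + 2f₂ + 2f₃ + 2f₄ + 2f₅ + f₆] = 0.083333·(16.055556) = 1.3380.

1.3380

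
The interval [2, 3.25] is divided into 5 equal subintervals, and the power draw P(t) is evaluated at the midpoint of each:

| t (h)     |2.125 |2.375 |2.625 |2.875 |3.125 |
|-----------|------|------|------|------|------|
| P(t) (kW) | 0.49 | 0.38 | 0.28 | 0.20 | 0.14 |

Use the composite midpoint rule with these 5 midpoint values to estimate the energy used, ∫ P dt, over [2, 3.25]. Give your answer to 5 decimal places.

0.37250

h = 0.25, n = 5.
h·[y(m₁) + y(m₂) + y(m₃) + y(m₄) + y(m₅)] = 0.25·(1.49) = 0.37250.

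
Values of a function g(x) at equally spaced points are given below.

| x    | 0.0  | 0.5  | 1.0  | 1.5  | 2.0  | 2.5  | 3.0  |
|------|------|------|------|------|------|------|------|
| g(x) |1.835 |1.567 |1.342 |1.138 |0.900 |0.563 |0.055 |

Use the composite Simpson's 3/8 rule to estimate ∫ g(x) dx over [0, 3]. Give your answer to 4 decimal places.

h = 0.5, n = 6.
(3h/8)·[y₀ + 3y₁ + 3y₂ + 2y₃ + 3y₄ + 3y₅ + y₆] = 0.1875·(17.282) = 3.2404.

3.2404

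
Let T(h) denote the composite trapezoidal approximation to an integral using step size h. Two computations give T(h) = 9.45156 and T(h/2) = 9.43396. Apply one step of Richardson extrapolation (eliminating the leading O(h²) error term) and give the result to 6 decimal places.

9.428093

R = (4·T(h/2) − T(h)) / 3 = (4·9.43396 − 9.45156)/3 = (28.28428)/3 = 9.428093.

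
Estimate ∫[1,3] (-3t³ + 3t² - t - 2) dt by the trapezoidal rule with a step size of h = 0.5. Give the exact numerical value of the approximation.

-43.25

h = (3 − 1)/4 = 0.5.
Nodes t₀,…,t₄ = 1, 1.5, 2, 2.5, 3.
f(t) = -3t³ + 3t² - t - 2: f₀=-3, f₁=-6.875, f₂=-16, f₃=-32.625, f₄=-59.
(h/2)·[f₀ + 2f₁ + 2f₂ + 2f₃ + f₄] = 0.25·(-173) = -43.25.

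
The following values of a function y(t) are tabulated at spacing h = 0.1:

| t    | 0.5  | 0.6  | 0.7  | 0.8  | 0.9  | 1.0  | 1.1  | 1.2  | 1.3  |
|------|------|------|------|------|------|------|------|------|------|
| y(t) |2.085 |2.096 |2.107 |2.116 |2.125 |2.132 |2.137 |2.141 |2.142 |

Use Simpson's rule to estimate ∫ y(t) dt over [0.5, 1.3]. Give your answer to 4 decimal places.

h = 0.1, n = 8.
(h/3)·[y₀ + 4y₁ + 2y₂ + 4y₃ + 2y₄ + 4y₅ + 2y₆ + 4y₇ + y₈] = 0.033333·(50.905) = 1.6968.

1.6968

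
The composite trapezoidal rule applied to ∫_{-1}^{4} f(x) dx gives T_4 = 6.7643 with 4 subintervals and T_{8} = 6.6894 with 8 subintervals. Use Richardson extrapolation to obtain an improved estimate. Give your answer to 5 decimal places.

6.66443

R = (4·T_{8} − T_4) / 3 = (4·6.6894 − 6.7643)/3 = (19.9933)/3 = 6.66443.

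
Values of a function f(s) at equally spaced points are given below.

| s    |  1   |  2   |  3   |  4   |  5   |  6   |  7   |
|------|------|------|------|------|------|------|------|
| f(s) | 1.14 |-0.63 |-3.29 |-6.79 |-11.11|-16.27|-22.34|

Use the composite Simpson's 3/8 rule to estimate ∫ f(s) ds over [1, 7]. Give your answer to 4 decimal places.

-48.2550

h = 1, n = 6.
(3h/8)·[y₀ + 3y₁ + 3y₂ + 2y₃ + 3y₄ + 3y₅ + y₆] = 0.375·(-128.68) = -48.2550.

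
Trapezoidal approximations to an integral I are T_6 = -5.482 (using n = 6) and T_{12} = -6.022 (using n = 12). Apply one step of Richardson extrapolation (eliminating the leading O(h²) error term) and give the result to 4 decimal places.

-6.2020

R = (4·T_{12} − T_6) / 3 = (4·(-6.022) − (-5.482))/3 = (-18.606)/3 = -6.2020.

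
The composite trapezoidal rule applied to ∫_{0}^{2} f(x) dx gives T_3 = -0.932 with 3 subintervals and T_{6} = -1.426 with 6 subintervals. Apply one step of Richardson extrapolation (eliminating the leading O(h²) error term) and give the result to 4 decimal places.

R = (4·T_{6} − T_3) / 3 = (4·(-1.426) − (-0.932))/3 = (-4.772)/3 = -1.5907.

-1.5907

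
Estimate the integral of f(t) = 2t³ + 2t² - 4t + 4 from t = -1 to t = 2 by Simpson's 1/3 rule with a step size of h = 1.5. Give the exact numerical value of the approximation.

19.5

h = (2 − (-1))/2 = 1.5.
Nodes t₀,…,t₂ = -1, 0.5, 2.
f(t) = 2t³ + 2t² - 4t + 4: f₀=8, f₁=2.75, f₂=20.
(h/3)·[f₀ + 4f₁ + f₂] = 0.5·(39) = 19.5.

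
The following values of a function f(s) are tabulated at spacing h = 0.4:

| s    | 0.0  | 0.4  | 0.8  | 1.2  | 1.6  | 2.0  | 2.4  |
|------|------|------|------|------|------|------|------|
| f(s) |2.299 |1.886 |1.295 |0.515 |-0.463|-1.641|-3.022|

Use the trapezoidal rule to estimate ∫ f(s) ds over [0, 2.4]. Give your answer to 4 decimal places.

0.4922

h = 0.4, n = 6.
(h/2)·[y₀ + 2y₁ + 2y₂ + 2y₃ + 2y₄ + 2y₅ + y₆] = 0.2·(2.461) = 0.4922.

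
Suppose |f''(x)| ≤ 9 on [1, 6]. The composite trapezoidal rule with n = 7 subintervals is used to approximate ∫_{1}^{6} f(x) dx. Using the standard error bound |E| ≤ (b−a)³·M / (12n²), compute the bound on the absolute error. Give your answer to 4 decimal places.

|E| ≤ (5)³·9 / (12·7²) = 1125/588 = 1.9133.

1.9133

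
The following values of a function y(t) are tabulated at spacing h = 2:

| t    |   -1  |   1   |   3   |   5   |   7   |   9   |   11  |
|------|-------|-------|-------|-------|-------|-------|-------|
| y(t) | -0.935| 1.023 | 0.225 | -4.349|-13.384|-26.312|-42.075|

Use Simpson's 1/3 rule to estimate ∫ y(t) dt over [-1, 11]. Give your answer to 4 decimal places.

-125.2533

h = 2, n = 6.
(h/3)·[y₀ + 4y₁ + 2y₂ + 4y₃ + 2y₄ + 4y₅ + y₆] = 0.666667·(-187.880) = -125.2533.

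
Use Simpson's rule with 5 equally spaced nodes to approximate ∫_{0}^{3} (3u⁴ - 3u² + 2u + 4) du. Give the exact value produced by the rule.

140.1796875

h = (3 − 0)/4 = 0.75.
Nodes u₀,…,u₄ = 0, 0.75, 1.5, 2.25, 3.
f(u) = 3u⁴ - 3u² + 2u + 4: f₀=4, f₁=4.76171875, f₂=15.4375, f₃=70.19921875, f₄=226.
(h/3)·[f₀ + 4f₁ + 2f₂ + 4f₃ + f₄] = 0.25·(560.71875) = 140.1796875.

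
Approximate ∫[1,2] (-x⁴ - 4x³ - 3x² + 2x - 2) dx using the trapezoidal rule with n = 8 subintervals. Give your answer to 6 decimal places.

h = (2 − 1)/8 = 0.125.
Nodes x₀,…,x₈ = 1, 1.125, 1.25, 1.375, 1.5, 1.625, 1.75, 1.875, 2.
f(x) = -x⁴ - 4x³ - 3x² + 2x - 2: f₀=-8, f₁=-10.843994140625, f₂=-14.44140625, f₃=-18.894775390625, f₄=-24.3125, f₅=-30.808837890625, f₆=-38.50390625, f₇=-47.523681640625, f₈=-58.
(h/2)·[f₀ + 2f₁ + 2f₂ + 2f₃ + 2f₄ + 2f₅ + 2f₆ + 2f₇ + f₈] = 0.0625·(-436.658203125) = -27.291138.

-27.291138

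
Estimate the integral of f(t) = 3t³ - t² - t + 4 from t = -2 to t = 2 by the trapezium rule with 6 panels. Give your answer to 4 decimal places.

10.3704

h = (2 − (-2))/6 = 0.666667.
Nodes t₀,…,t₆ = -2, -1.333333, -0.666667, 0, 0.666667, 1.333333, 2.
f(t) = 3t³ - t² - t + 4: f₀=-22, f₁=-3.555556, f₂=3.333333, f₃=4, f₄=3.777778, f₅=8, f₆=22.
(h/2)·[f₀ + 2f₁ + 2f₂ + 2f₃ + 2f₄ + 2f₅ + f₆] = 0.333333·(31.111111) = 10.3704.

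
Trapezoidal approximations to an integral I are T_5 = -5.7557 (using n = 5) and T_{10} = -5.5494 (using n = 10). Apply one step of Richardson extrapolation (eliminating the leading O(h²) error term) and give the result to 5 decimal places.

R = (4·T_{10} − T_5) / 3 = (4·(-5.5494) − (-5.7557))/3 = (-16.4419)/3 = -5.48063.

-5.48063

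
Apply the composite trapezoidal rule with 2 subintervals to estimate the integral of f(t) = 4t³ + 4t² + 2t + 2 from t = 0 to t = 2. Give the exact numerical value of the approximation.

40

h = (2 − 0)/2 = 1.
Nodes t₀,…,t₂ = 0, 1, 2.
f(t) = 4t³ + 4t² + 2t + 2: f₀=2, f₁=12, f₂=54.
(h/2)·[f₀ + 2f₁ + f₂] = 0.5·(80) = 40.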